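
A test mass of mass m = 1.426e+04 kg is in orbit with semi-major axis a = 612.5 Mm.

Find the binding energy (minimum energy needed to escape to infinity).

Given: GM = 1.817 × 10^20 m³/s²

Convert to SI: a = 612.5 Mm = 6.125e+08 m.
Total orbital energy is E = −GMm/(2a); binding energy is E_bind = −E = GMm/(2a).
E_bind = 1.817e+20 · 1.426e+04 / (2 · 6.125e+08) J ≈ 2.115e+15 J = 2.115 PJ.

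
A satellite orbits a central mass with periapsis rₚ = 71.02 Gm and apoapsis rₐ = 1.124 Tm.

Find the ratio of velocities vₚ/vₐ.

Convert to SI: rₚ = 71.02 Gm = 7.102e+10 m; rₐ = 1.124 Tm = 1.124e+12 m.
Conservation of angular momentum gives rₚvₚ = rₐvₐ, so vₚ/vₐ = rₐ/rₚ.
vₚ/vₐ = 1.124e+12 / 7.102e+10 ≈ 15.83.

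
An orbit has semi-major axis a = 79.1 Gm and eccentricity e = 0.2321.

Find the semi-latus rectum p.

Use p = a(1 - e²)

Convert to SI: a = 79.1 Gm = 7.91e+10 m.
p = a (1 − e²).
p = 7.91e+10 · (1 − (0.2321)²) = 7.91e+10 · 0.94613 ≈ 7.484e+10 m = 74.84 Gm.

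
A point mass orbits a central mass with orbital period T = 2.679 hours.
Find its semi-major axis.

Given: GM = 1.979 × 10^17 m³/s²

Convert to SI: T = 2.679 hours = 9644.4 s.
Invert Kepler's third law: a = (GM · T² / (4π²))^(1/3).
Substituting T = 9644.4 s and GM = 1.979e+17 m³/s²:
a = (1.979e+17 · (9644.4)² / (4π²))^(1/3) m
a ≈ 7.754e+07 m = 77.54 Mm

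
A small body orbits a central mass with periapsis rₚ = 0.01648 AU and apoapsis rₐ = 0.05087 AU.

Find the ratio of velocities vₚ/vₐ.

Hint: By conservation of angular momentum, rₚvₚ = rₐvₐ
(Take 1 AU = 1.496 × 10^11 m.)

Convert to SI: rₚ = 0.01648 AU = 2.46541e+09 m; rₐ = 0.05087 AU = 7.61015e+09 m.
Conservation of angular momentum gives rₚvₚ = rₐvₐ, so vₚ/vₐ = rₐ/rₚ.
vₚ/vₐ = 7.61015e+09 / 2.46541e+09 ≈ 3.087.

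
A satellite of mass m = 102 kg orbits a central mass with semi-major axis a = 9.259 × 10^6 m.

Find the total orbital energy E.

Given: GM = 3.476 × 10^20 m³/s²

E = −GMm / (2a).
E = −3.476e+20 · 102 / (2 · 9.259e+06) J ≈ -1.915e+15 J = -1.915 PJ.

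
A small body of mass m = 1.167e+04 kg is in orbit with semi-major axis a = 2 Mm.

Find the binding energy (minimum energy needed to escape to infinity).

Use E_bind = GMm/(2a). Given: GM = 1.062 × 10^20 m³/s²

Convert to SI: a = 2 Mm = 2e+06 m.
Total orbital energy is E = −GMm/(2a); binding energy is E_bind = −E = GMm/(2a).
E_bind = 1.062e+20 · 1.167e+04 / (2 · 2e+06) J ≈ 3.098e+17 J = 309.8 PJ.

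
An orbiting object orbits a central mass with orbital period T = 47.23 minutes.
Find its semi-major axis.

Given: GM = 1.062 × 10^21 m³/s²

Convert to SI: T = 47.23 minutes = 2833.8 s.
Invert Kepler's third law: a = (GM · T² / (4π²))^(1/3).
Substituting T = 2833.8 s and GM = 1.062e+21 m³/s²:
a = (1.062e+21 · (2833.8)² / (4π²))^(1/3) m
a ≈ 6e+08 m = 600 Mm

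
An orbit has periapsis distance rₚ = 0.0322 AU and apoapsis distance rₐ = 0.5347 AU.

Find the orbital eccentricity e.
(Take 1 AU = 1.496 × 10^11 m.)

Convert to SI: rₚ = 0.0322 AU = 4.81712e+09 m; rₐ = 0.5347 AU = 7.99911e+10 m.
e = (rₐ − rₚ) / (rₐ + rₚ).
e = (7.99911e+10 − 4.81712e+09) / (7.99911e+10 + 4.81712e+09) = 7.5174e+10 / 8.48082e+10 ≈ 0.8864.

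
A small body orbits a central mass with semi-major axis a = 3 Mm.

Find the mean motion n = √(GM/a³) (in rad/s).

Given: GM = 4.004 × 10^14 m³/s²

Convert to SI: a = 3 Mm = 3e+06 m.
n = √(GM / a³).
n = √(4.004e+14 / (3e+06)³) rad/s ≈ 0.003851 rad/s.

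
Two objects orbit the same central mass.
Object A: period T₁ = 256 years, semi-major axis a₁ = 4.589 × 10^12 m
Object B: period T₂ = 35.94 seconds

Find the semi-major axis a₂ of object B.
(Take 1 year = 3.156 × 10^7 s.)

Convert to SI: T₁ = 256 years = 8.07936e+09 s.
Kepler's third law: (T₁/T₂)² = (a₁/a₂)³ ⇒ a₂ = a₁ · (T₂/T₁)^(2/3).
T₂/T₁ = 35.94 / 8.07936e+09 = 4.44837e-09.
a₂ = 4.589e+12 · (4.44837e-09)^(2/3) m ≈ 1.241e+07 m = 1.241 × 10^7 m.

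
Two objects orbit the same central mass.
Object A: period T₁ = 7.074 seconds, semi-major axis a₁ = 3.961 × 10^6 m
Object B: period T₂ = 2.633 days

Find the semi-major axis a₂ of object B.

Convert to SI: T₂ = 2.633 days = 227491 s.
Kepler's third law: (T₁/T₂)² = (a₁/a₂)³ ⇒ a₂ = a₁ · (T₂/T₁)^(2/3).
T₂/T₁ = 227491 / 7.074 = 32158.8.
a₂ = 3.961e+06 · (32158.8)^(2/3) m ≈ 4.006e+09 m = 4.006 × 10^9 m.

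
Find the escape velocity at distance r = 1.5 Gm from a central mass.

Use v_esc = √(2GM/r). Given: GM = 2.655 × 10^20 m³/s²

Convert to SI: r = 1.5 Gm = 1.5e+09 m.
Escape velocity comes from setting total energy to zero: ½v² − GM/r = 0 ⇒ v_esc = √(2GM / r).
v_esc = √(2 · 2.655e+20 / 1.5e+09) m/s ≈ 5.95e+05 m/s = 595 km/s.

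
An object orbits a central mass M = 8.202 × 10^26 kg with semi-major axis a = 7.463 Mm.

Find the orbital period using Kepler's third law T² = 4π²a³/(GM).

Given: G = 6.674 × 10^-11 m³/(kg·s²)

Convert to SI: a = 7.463 Mm = 7.463e+06 m.
GM = G · M = 6.674e-11 · 8.202e+26 = 5.47401e+16 m³/s².
Kepler's third law: T = 2π √(a³ / GM).
Substituting a = 7.463e+06 m and GM = 5.47401e+16 m³/s²:
T = 2π √((7.463e+06)³ / 5.47401e+16) s
T ≈ 547.5 s = 9.125 minutes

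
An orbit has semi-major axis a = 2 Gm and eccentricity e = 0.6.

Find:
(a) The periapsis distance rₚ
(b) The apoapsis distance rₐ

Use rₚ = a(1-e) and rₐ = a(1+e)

Convert to SI: a = 2 Gm = 2e+09 m.
(a) rₚ = a(1 − e) = 2e+09 · (1 − 0.6) = 2e+09 · 0.4 ≈ 8e+08 m = 800 Mm.
(b) rₐ = a(1 + e) = 2e+09 · (1 + 0.6) = 2e+09 · 1.6 ≈ 3.2e+09 m = 3.2 Gm.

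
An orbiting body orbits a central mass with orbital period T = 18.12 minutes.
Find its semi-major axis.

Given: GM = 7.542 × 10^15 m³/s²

Convert to SI: T = 18.12 minutes = 1087.2 s.
Invert Kepler's third law: a = (GM · T² / (4π²))^(1/3).
Substituting T = 1087.2 s and GM = 7.542e+15 m³/s²:
a = (7.542e+15 · (1087.2)² / (4π²))^(1/3) m
a ≈ 6.09e+06 m = 6.09 Mm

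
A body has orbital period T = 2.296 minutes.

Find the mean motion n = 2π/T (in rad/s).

Convert to SI: T = 2.296 minutes = 137.76 s.
n = 2π / T.
n = 2π / 137.76 s ≈ 0.04561 rad/s.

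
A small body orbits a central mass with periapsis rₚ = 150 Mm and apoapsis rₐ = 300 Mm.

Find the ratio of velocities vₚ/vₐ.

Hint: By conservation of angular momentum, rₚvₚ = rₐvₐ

Convert to SI: rₚ = 150 Mm = 1.5e+08 m; rₐ = 300 Mm = 3e+08 m.
Conservation of angular momentum gives rₚvₚ = rₐvₐ, so vₚ/vₐ = rₐ/rₚ.
vₚ/vₐ = 3e+08 / 1.5e+08 ≈ 2.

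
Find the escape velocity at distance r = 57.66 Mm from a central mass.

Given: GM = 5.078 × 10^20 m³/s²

Convert to SI: r = 57.66 Mm = 5.766e+07 m.
Escape velocity comes from setting total energy to zero: ½v² − GM/r = 0 ⇒ v_esc = √(2GM / r).
v_esc = √(2 · 5.078e+20 / 5.766e+07) m/s ≈ 4.197e+06 m/s = 4197 km/s.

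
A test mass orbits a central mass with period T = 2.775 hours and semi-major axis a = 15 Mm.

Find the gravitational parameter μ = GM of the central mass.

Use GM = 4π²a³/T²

Convert to SI: T = 2.775 hours = 9990 s; a = 15 Mm = 1.5e+07 m.
GM = 4π² · a³ / T².
GM = 4π² · (1.5e+07)³ / (9990)² m³/s² ≈ 1.335e+15 m³/s² = 1.335 × 10^15 m³/s².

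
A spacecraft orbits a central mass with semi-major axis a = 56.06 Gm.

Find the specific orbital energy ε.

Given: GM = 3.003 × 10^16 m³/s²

Convert to SI: a = 56.06 Gm = 5.606e+10 m.
ε = −GM / (2a).
ε = −3.003e+16 / (2 · 5.606e+10) J/kg ≈ -2.678e+05 J/kg = -267.8 kJ/kg.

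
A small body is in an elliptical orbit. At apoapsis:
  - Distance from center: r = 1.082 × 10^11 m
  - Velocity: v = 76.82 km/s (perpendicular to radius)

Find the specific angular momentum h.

Convert to SI: v = 76.82 km/s = 76820 m/s.
With v perpendicular to r, h = r · v.
h = 1.082e+11 · 76820 m²/s ≈ 8.312e+15 m²/s.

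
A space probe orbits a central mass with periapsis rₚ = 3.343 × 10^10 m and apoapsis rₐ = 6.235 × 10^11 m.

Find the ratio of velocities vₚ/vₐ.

Conservation of angular momentum gives rₚvₚ = rₐvₐ, so vₚ/vₐ = rₐ/rₚ.
vₚ/vₐ = 6.235e+11 / 3.343e+10 ≈ 18.65.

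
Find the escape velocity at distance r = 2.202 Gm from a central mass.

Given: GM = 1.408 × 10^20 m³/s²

Convert to SI: r = 2.202 Gm = 2.202e+09 m.
Escape velocity comes from setting total energy to zero: ½v² − GM/r = 0 ⇒ v_esc = √(2GM / r).
v_esc = √(2 · 1.408e+20 / 2.202e+09) m/s ≈ 3.576e+05 m/s = 357.6 km/s.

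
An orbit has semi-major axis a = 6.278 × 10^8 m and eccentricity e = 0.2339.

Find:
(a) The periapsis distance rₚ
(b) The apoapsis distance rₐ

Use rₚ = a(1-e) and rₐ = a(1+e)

(a) rₚ = a(1 − e) = 6.278e+08 · (1 − 0.2339) = 6.278e+08 · 0.7661 ≈ 4.81e+08 m = 4.81 × 10^8 m.
(b) rₐ = a(1 + e) = 6.278e+08 · (1 + 0.2339) = 6.278e+08 · 1.2339 ≈ 7.746e+08 m = 7.746 × 10^8 m.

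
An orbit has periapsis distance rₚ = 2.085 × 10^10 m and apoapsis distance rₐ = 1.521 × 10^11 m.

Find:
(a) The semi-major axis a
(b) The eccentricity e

(a) a = (rₚ + rₐ) / 2 = (2.085e+10 + 1.521e+11) / 2 ≈ 8.648e+10 m = 8.648 × 10^10 m.
(b) e = (rₐ − rₚ) / (rₐ + rₚ) = (1.521e+11 − 2.085e+10) / (1.521e+11 + 2.085e+10) ≈ 0.7589.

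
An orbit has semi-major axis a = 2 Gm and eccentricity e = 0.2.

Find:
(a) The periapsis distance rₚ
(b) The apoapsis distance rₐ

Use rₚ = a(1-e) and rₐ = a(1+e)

Convert to SI: a = 2 Gm = 2e+09 m.
(a) rₚ = a(1 − e) = 2e+09 · (1 − 0.2) = 2e+09 · 0.8 ≈ 1.6e+09 m = 1.6 Gm.
(b) rₐ = a(1 + e) = 2e+09 · (1 + 0.2) = 2e+09 · 1.2 ≈ 2.4e+09 m = 2.4 Gm.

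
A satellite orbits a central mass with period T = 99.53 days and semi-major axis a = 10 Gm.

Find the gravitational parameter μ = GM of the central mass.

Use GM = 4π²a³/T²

Convert to SI: T = 99.53 days = 8.59939e+06 s; a = 10 Gm = 1e+10 m.
GM = 4π² · a³ / T².
GM = 4π² · (1e+10)³ / (8.59939e+06)² m³/s² ≈ 5.339e+17 m³/s² = 5.339 × 10^17 m³/s².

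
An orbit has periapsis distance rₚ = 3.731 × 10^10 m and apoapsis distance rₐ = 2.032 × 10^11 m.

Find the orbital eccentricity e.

e = (rₐ − rₚ) / (rₐ + rₚ).
e = (2.032e+11 − 3.731e+10) / (2.032e+11 + 3.731e+10) = 1.6589e+11 / 2.4051e+11 ≈ 0.6897.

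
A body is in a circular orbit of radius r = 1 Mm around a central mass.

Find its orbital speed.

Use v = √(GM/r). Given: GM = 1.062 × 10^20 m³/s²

Convert to SI: r = 1 Mm = 1e+06 m.
For a circular orbit, gravity supplies the centripetal force, so v = √(GM / r).
v = √(1.062e+20 / 1e+06) m/s ≈ 1.031e+07 m/s = 1.031e+04 km/s.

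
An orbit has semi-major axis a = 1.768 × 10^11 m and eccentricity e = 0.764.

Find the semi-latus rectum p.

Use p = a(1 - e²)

p = a (1 − e²).
p = 1.768e+11 · (1 − (0.764)²) = 1.768e+11 · 0.416304 ≈ 7.36e+10 m = 7.36 × 10^10 m.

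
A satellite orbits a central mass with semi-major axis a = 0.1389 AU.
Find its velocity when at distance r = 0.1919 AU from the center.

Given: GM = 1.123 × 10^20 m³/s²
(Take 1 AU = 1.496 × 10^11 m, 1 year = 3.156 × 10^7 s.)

Convert to SI: a = 0.1389 AU = 2.07794e+10 m; r = 0.1919 AU = 2.87082e+10 m.
Vis-viva: v = √(GM · (2/r − 1/a)).
2/r − 1/a = 2/2.87082e+10 − 1/2.07794e+10 = 2.15419e-11 m⁻¹.
v = √(1.123e+20 · 2.15419e-11) m/s ≈ 4.918e+04 m/s = 10.38 AU/year.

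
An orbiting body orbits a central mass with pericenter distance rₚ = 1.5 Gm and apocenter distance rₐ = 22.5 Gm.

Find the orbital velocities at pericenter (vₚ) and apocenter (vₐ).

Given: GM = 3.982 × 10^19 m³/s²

Convert to SI: rₚ = 1.5 Gm = 1.5e+09 m; rₐ = 22.5 Gm = 2.25e+10 m.
Use the vis-viva equation v² = GM(2/r − 1/a) with a = (rₚ + rₐ)/2 = (1.5e+09 + 2.25e+10)/2 = 1.2e+10 m.
vₚ = √(GM · (2/rₚ − 1/a)) = √(3.982e+19 · (2/1.5e+09 − 1/1.2e+10)) m/s ≈ 2.231e+05 m/s = 223.1 km/s.
vₐ = √(GM · (2/rₐ − 1/a)) = √(3.982e+19 · (2/2.25e+10 − 1/1.2e+10)) m/s ≈ 1.487e+04 m/s = 14.87 km/s.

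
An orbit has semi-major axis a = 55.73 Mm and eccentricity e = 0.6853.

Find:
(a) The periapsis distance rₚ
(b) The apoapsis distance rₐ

Convert to SI: a = 55.73 Mm = 5.573e+07 m.
(a) rₚ = a(1 − e) = 5.573e+07 · (1 − 0.6853) = 5.573e+07 · 0.3147 ≈ 1.754e+07 m = 17.54 Mm.
(b) rₐ = a(1 + e) = 5.573e+07 · (1 + 0.6853) = 5.573e+07 · 1.6853 ≈ 9.392e+07 m = 93.92 Mm.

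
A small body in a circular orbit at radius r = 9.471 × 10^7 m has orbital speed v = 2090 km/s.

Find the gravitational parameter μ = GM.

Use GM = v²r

Convert to SI: v = 2090 km/s = 2.09e+06 m/s.
For a circular orbit v² = GM/r, so GM = v² · r.
GM = (2.09e+06)² · 9.471e+07 m³/s² ≈ 4.137e+20 m³/s² = 4.137 × 10^20 m³/s².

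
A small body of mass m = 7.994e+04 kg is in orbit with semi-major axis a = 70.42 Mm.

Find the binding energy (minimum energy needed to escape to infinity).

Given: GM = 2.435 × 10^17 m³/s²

Convert to SI: a = 70.42 Mm = 7.042e+07 m.
Total orbital energy is E = −GMm/(2a); binding energy is E_bind = −E = GMm/(2a).
E_bind = 2.435e+17 · 7.994e+04 / (2 · 7.042e+07) J ≈ 1.382e+14 J = 138.2 TJ.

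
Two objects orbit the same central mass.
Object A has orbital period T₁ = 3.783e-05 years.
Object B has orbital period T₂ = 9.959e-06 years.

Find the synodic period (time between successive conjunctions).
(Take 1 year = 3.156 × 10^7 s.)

Convert to SI: T₁ = 3.783e-05 years = 1193.91 s; T₂ = 9.959e-06 years = 314.306 s.
T_syn = |T₁ · T₂ / (T₁ − T₂)|.
T_syn = |1193.91 · 314.306 / (1193.91 − 314.306)| s ≈ 426.6 s = 1.352e-05 years.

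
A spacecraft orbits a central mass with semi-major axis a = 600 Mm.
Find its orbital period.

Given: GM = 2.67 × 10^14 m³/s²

Convert to SI: a = 600 Mm = 6e+08 m.
Kepler's third law: T = 2π √(a³ / GM).
Substituting a = 6e+08 m and GM = 2.67e+14 m³/s²:
T = 2π √((6e+08)³ / 2.67e+14) s
T ≈ 5.651e+06 s = 65.41 days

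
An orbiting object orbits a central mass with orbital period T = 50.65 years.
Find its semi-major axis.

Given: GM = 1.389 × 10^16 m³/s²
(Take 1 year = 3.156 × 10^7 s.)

Convert to SI: T = 50.65 years = 1.59851e+09 s.
Invert Kepler's third law: a = (GM · T² / (4π²))^(1/3).
Substituting T = 1.59851e+09 s and GM = 1.389e+16 m³/s²:
a = (1.389e+16 · (1.59851e+09)² / (4π²))^(1/3) m
a ≈ 9.651e+10 m = 9.651 × 10^10 m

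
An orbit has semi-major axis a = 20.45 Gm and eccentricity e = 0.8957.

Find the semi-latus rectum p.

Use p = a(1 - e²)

Convert to SI: a = 20.45 Gm = 2.045e+10 m.
p = a (1 − e²).
p = 2.045e+10 · (1 − (0.8957)²) = 2.045e+10 · 0.197722 ≈ 4.043e+09 m = 4.043 Gm.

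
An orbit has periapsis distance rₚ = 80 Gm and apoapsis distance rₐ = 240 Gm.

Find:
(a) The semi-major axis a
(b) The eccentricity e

Convert to SI: rₚ = 80 Gm = 8e+10 m; rₐ = 240 Gm = 2.4e+11 m.
(a) a = (rₚ + rₐ) / 2 = (8e+10 + 2.4e+11) / 2 ≈ 1.6e+11 m = 160 Gm.
(b) e = (rₐ − rₚ) / (rₐ + rₚ) = (2.4e+11 − 8e+10) / (2.4e+11 + 8e+10) ≈ 0.5.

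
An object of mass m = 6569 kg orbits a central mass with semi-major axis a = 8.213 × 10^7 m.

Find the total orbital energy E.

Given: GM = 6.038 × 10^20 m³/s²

E = −GMm / (2a).
E = −6.038e+20 · 6569 / (2 · 8.213e+07) J ≈ -2.415e+16 J = -24.15 PJ.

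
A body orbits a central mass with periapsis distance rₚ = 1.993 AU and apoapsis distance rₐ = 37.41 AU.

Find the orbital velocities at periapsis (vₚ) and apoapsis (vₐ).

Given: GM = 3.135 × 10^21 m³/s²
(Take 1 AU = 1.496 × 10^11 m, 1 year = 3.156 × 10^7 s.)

Convert to SI: rₚ = 1.993 AU = 2.98153e+11 m; rₐ = 37.41 AU = 5.59654e+12 m.
Use the vis-viva equation v² = GM(2/r − 1/a) with a = (rₚ + rₐ)/2 = (2.98153e+11 + 5.59654e+12)/2 = 2.94734e+12 m.
vₚ = √(GM · (2/rₚ − 1/a)) = √(3.135e+21 · (2/2.98153e+11 − 1/2.94734e+12)) m/s ≈ 1.413e+05 m/s = 29.81 AU/year.
vₐ = √(GM · (2/rₐ − 1/a)) = √(3.135e+21 · (2/5.59654e+12 − 1/2.94734e+12)) m/s ≈ 7528 m/s = 1.588 AU/year.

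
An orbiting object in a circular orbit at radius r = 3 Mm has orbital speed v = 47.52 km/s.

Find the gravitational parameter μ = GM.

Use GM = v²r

Convert to SI: r = 3 Mm = 3e+06 m; v = 47.52 km/s = 47520 m/s.
For a circular orbit v² = GM/r, so GM = v² · r.
GM = (47520)² · 3e+06 m³/s² ≈ 6.774e+15 m³/s² = 6.774 × 10^15 m³/s².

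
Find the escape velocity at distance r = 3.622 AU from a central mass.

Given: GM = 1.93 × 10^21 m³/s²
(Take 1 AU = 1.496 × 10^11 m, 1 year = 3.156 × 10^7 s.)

Convert to SI: r = 3.622 AU = 5.41851e+11 m.
Escape velocity comes from setting total energy to zero: ½v² − GM/r = 0 ⇒ v_esc = √(2GM / r).
v_esc = √(2 · 1.93e+21 / 5.41851e+11) m/s ≈ 8.44e+04 m/s = 17.81 AU/year.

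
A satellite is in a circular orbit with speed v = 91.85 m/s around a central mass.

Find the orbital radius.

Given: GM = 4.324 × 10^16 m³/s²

For a circular orbit, v² = GM / r, so r = GM / v².
r = 4.324e+16 / (91.85)² m ≈ 5.125e+12 m = 5.125 Tm.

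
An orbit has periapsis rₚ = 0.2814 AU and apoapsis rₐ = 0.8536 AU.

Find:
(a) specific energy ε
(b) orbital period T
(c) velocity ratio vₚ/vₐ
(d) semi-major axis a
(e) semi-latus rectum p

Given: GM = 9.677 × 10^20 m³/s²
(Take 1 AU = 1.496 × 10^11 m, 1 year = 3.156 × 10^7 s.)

Convert to SI: rₚ = 0.2814 AU = 4.20974e+10 m; rₐ = 0.8536 AU = 1.27699e+11 m.
(a) With a = (rₚ + rₐ)/2 = 8.4898e+10 m, ε = −GM/(2a) = −9.677e+20/(2 · 8.4898e+10) J/kg ≈ -5.699e+09 J/kg
(b) With a = (rₚ + rₐ)/2 = 8.4898e+10 m, T = 2π √(a³/GM) = 2π √((8.4898e+10)³/9.677e+20) s ≈ 4.996e+06 s
(c) Conservation of angular momentum (rₚvₚ = rₐvₐ) gives vₚ/vₐ = rₐ/rₚ = 1.27699e+11/4.20974e+10 ≈ 3.033
(d) a = (rₚ + rₐ)/2 = (4.20974e+10 + 1.27699e+11)/2 ≈ 8.49e+10 m
(e) From a = (rₚ + rₐ)/2 = 8.4898e+10 m and e = (rₐ − rₚ)/(rₐ + rₚ) = 0.504141, p = a(1 − e²) = 8.4898e+10 · (1 − (0.504141)²) ≈ 6.332e+10 m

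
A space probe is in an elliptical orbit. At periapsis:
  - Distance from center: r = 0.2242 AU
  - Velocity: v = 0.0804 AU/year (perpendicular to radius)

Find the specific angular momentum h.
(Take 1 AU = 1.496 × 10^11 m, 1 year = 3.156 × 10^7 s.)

Convert to SI: r = 0.2242 AU = 3.35403e+10 m; v = 0.0804 AU/year = 381.11 m/s.
With v perpendicular to r, h = r · v.
h = 3.35403e+10 · 381.11 m²/s ≈ 1.278e+13 m²/s.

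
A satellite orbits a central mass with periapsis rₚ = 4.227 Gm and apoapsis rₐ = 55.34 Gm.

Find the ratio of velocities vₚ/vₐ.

Convert to SI: rₚ = 4.227 Gm = 4.227e+09 m; rₐ = 55.34 Gm = 5.534e+10 m.
Conservation of angular momentum gives rₚvₚ = rₐvₐ, so vₚ/vₐ = rₐ/rₚ.
vₚ/vₐ = 5.534e+10 / 4.227e+09 ≈ 13.09.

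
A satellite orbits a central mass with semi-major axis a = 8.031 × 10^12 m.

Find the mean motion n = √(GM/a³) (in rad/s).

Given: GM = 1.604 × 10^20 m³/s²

n = √(GM / a³).
n = √(1.604e+20 / (8.031e+12)³) rad/s ≈ 5.565e-10 rad/s.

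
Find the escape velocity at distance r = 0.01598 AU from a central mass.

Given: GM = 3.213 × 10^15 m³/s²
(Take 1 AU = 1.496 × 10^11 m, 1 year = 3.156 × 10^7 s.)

Convert to SI: r = 0.01598 AU = 2.39061e+09 m.
Escape velocity comes from setting total energy to zero: ½v² − GM/r = 0 ⇒ v_esc = √(2GM / r).
v_esc = √(2 · 3.213e+15 / 2.39061e+09) m/s ≈ 1640 m/s = 0.3459 AU/year.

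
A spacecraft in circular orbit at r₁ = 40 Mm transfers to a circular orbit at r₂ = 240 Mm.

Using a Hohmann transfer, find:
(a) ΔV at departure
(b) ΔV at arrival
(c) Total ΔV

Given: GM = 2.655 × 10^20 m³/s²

Convert to SI: r₁ = 40 Mm = 4e+07 m; r₂ = 240 Mm = 2.4e+08 m.
Transfer semi-major axis: a_t = (r₁ + r₂)/2 = (4e+07 + 2.4e+08)/2 = 1.4e+08 m.
Circular speeds: v₁ = √(GM/r₁) = 2.57633e+06 m/s, v₂ = √(GM/r₂) = 1.05178e+06 m/s.
Transfer speeds (vis-viva v² = GM(2/r − 1/a_t)): v₁ᵗ = 3.37321e+06 m/s, v₂ᵗ = 562202 m/s.
(a) ΔV₁ = |v₁ᵗ − v₁| ≈ 7.969e+05 m/s = 796.9 km/s.
(b) ΔV₂ = |v₂ − v₂ᵗ| ≈ 4.896e+05 m/s = 489.6 km/s.
(c) ΔV_total = ΔV₁ + ΔV₂ ≈ 1.286e+06 m/s = 1286 km/s.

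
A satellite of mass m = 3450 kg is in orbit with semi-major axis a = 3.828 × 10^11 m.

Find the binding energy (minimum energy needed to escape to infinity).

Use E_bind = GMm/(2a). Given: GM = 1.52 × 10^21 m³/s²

Total orbital energy is E = −GMm/(2a); binding energy is E_bind = −E = GMm/(2a).
E_bind = 1.52e+21 · 3450 / (2 · 3.828e+11) J ≈ 6.85e+12 J = 6.85 TJ.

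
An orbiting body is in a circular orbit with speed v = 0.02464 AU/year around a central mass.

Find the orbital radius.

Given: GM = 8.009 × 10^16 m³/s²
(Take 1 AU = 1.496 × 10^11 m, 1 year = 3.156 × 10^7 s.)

Convert to SI: v = 0.02464 AU/year = 116.798 m/s.
For a circular orbit, v² = GM / r, so r = GM / v².
r = 8.009e+16 / (116.798)² m ≈ 5.871e+12 m = 39.24 AU.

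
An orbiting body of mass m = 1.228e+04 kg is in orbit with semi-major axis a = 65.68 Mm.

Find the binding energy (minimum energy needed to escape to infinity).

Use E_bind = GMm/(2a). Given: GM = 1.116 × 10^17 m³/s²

Convert to SI: a = 65.68 Mm = 6.568e+07 m.
Total orbital energy is E = −GMm/(2a); binding energy is E_bind = −E = GMm/(2a).
E_bind = 1.116e+17 · 1.228e+04 / (2 · 6.568e+07) J ≈ 1.043e+13 J = 10.43 TJ.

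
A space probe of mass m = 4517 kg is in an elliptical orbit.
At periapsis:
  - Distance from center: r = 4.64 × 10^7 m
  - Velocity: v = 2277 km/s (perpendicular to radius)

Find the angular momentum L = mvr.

Convert to SI: v = 2277 km/s = 2.277e+06 m/s.
Since v is perpendicular to r, L = m · v · r.
L = 4517 · 2.277e+06 · 4.64e+07 kg·m²/s ≈ 4.772e+17 kg·m²/s.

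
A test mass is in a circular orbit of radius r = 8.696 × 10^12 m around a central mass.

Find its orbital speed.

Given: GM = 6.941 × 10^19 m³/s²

For a circular orbit, gravity supplies the centripetal force, so v = √(GM / r).
v = √(6.941e+19 / 8.696e+12) m/s ≈ 2825 m/s = 2.825 km/s.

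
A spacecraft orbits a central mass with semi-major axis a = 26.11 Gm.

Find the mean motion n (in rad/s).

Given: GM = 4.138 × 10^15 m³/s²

Convert to SI: a = 26.11 Gm = 2.611e+10 m.
n = √(GM / a³).
n = √(4.138e+15 / (2.611e+10)³) rad/s ≈ 1.525e-08 rad/s.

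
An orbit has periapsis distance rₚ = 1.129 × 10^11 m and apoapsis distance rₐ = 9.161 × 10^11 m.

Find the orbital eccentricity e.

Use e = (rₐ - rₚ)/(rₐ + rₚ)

e = (rₐ − rₚ) / (rₐ + rₚ).
e = (9.161e+11 − 1.129e+11) / (9.161e+11 + 1.129e+11) = 8.032e+11 / 1.029e+12 ≈ 0.7806.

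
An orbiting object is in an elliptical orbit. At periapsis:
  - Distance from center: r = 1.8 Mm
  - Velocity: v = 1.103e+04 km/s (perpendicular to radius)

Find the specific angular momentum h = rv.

Convert to SI: r = 1.8 Mm = 1.8e+06 m; v = 1.103e+04 km/s = 1.103e+07 m/s.
With v perpendicular to r, h = r · v.
h = 1.8e+06 · 1.103e+07 m²/s ≈ 1.985e+13 m²/s.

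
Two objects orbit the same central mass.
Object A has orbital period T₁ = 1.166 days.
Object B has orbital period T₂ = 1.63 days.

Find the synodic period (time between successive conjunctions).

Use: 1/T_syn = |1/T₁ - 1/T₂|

Convert to SI: T₁ = 1.166 days = 100742 s; T₂ = 1.63 days = 140832 s.
T_syn = |T₁ · T₂ / (T₁ − T₂)|.
T_syn = |100742 · 140832 / (100742 − 140832)| s ≈ 3.539e+05 s = 4.096 days.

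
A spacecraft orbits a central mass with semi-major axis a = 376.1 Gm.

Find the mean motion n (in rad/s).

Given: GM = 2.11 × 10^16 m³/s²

Convert to SI: a = 376.1 Gm = 3.761e+11 m.
n = √(GM / a³).
n = √(2.11e+16 / (3.761e+11)³) rad/s ≈ 6.298e-10 rad/s.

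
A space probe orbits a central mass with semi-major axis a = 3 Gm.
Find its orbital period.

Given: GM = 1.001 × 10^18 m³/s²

Convert to SI: a = 3 Gm = 3e+09 m.
Kepler's third law: T = 2π √(a³ / GM).
Substituting a = 3e+09 m and GM = 1.001e+18 m³/s²:
T = 2π √((3e+09)³ / 1.001e+18) s
T ≈ 1.032e+06 s = 11.94 days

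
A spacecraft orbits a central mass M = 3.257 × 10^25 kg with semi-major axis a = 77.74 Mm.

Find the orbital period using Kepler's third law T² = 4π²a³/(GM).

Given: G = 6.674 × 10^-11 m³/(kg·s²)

Convert to SI: a = 77.74 Mm = 7.774e+07 m.
GM = G · M = 6.674e-11 · 3.257e+25 = 2.17372e+15 m³/s².
Kepler's third law: T = 2π √(a³ / GM).
Substituting a = 7.774e+07 m and GM = 2.17372e+15 m³/s²:
T = 2π √((7.774e+07)³ / 2.17372e+15) s
T ≈ 9.237e+04 s = 1.069 days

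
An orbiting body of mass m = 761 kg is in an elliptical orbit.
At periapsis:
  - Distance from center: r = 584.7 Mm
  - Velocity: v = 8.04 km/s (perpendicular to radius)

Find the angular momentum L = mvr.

Convert to SI: r = 584.7 Mm = 5.847e+08 m; v = 8.04 km/s = 8040 m/s.
Since v is perpendicular to r, L = m · v · r.
L = 761 · 8040 · 5.847e+08 kg·m²/s ≈ 3.577e+15 kg·m²/s.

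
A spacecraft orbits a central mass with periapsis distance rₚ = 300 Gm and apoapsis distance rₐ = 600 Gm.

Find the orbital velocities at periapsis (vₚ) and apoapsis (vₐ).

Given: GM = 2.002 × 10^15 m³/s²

Convert to SI: rₚ = 300 Gm = 3e+11 m; rₐ = 600 Gm = 6e+11 m.
Use the vis-viva equation v² = GM(2/r − 1/a) with a = (rₚ + rₐ)/2 = (3e+11 + 6e+11)/2 = 4.5e+11 m.
vₚ = √(GM · (2/rₚ − 1/a)) = √(2.002e+15 · (2/3e+11 − 1/4.5e+11)) m/s ≈ 94.33 m/s = 94.33 m/s.
vₐ = √(GM · (2/rₐ − 1/a)) = √(2.002e+15 · (2/6e+11 − 1/4.5e+11)) m/s ≈ 47.16 m/s = 47.16 m/s.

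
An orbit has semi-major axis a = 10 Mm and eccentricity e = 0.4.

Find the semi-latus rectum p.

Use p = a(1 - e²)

Convert to SI: a = 10 Mm = 1e+07 m.
p = a (1 − e²).
p = 1e+07 · (1 − (0.4)²) = 1e+07 · 0.84 ≈ 8.4e+06 m = 8.4 Mm.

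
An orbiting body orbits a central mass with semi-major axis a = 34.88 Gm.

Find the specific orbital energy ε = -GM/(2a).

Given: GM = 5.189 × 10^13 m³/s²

Convert to SI: a = 34.88 Gm = 3.488e+10 m.
ε = −GM / (2a).
ε = −5.189e+13 / (2 · 3.488e+10) J/kg ≈ -743.8 J/kg = -743.8 J/kg.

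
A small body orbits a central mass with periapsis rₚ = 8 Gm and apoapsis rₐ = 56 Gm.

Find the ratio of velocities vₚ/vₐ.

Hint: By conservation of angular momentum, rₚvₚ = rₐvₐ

Convert to SI: rₚ = 8 Gm = 8e+09 m; rₐ = 56 Gm = 5.6e+10 m.
Conservation of angular momentum gives rₚvₚ = rₐvₐ, so vₚ/vₐ = rₐ/rₚ.
vₚ/vₐ = 5.6e+10 / 8e+09 ≈ 7.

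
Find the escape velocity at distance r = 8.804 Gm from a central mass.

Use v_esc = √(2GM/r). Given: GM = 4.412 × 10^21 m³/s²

Convert to SI: r = 8.804 Gm = 8.804e+09 m.
Escape velocity comes from setting total energy to zero: ½v² − GM/r = 0 ⇒ v_esc = √(2GM / r).
v_esc = √(2 · 4.412e+21 / 8.804e+09) m/s ≈ 1.001e+06 m/s = 1001 km/s.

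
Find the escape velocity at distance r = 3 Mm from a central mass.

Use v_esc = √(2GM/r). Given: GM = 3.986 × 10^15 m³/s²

Convert to SI: r = 3 Mm = 3e+06 m.
Escape velocity comes from setting total energy to zero: ½v² − GM/r = 0 ⇒ v_esc = √(2GM / r).
v_esc = √(2 · 3.986e+15 / 3e+06) m/s ≈ 5.155e+04 m/s = 51.55 km/s.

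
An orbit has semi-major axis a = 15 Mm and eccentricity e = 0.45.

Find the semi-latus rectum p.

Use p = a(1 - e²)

Convert to SI: a = 15 Mm = 1.5e+07 m.
p = a (1 − e²).
p = 1.5e+07 · (1 − (0.45)²) = 1.5e+07 · 0.7975 ≈ 1.196e+07 m = 11.96 Mm.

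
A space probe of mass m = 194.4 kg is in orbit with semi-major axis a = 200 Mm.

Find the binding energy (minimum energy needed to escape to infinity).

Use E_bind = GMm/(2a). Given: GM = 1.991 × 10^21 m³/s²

Convert to SI: a = 200 Mm = 2e+08 m.
Total orbital energy is E = −GMm/(2a); binding energy is E_bind = −E = GMm/(2a).
E_bind = 1.991e+21 · 194.4 / (2 · 2e+08) J ≈ 9.676e+14 J = 967.6 TJ.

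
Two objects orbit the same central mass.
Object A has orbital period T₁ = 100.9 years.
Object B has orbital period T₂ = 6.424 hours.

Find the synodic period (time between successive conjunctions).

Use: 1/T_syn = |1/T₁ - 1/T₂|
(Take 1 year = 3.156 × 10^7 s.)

Convert to SI: T₁ = 100.9 years = 3.1844e+09 s; T₂ = 6.424 hours = 23126.4 s.
T_syn = |T₁ · T₂ / (T₁ − T₂)|.
T_syn = |3.1844e+09 · 23126.4 / (3.1844e+09 − 23126.4)| s ≈ 2.313e+04 s = 6.424 hours.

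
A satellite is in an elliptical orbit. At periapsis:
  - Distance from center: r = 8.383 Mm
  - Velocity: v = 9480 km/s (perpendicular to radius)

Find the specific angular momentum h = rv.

Convert to SI: r = 8.383 Mm = 8.383e+06 m; v = 9480 km/s = 9.48e+06 m/s.
With v perpendicular to r, h = r · v.
h = 8.383e+06 · 9.48e+06 m²/s ≈ 7.947e+13 m²/s.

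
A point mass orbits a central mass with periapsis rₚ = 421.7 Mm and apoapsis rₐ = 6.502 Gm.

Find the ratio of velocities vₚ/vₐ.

Convert to SI: rₚ = 421.7 Mm = 4.217e+08 m; rₐ = 6.502 Gm = 6.502e+09 m.
Conservation of angular momentum gives rₚvₚ = rₐvₐ, so vₚ/vₐ = rₐ/rₚ.
vₚ/vₐ = 6.502e+09 / 4.217e+08 ≈ 15.42.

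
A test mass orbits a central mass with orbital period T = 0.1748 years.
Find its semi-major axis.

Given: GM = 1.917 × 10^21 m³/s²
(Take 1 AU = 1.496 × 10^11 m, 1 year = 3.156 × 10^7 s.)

Convert to SI: T = 0.1748 years = 5.51669e+06 s.
Invert Kepler's third law: a = (GM · T² / (4π²))^(1/3).
Substituting T = 5.51669e+06 s and GM = 1.917e+21 m³/s²:
a = (1.917e+21 · (5.51669e+06)² / (4π²))^(1/3) m
a ≈ 1.139e+11 m = 0.7614 AU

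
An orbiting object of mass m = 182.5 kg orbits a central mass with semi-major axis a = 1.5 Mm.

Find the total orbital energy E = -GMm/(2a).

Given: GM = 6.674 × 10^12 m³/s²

Convert to SI: a = 1.5 Mm = 1.5e+06 m.
E = −GMm / (2a).
E = −6.674e+12 · 182.5 / (2 · 1.5e+06) J ≈ -4.06e+08 J = -406 MJ.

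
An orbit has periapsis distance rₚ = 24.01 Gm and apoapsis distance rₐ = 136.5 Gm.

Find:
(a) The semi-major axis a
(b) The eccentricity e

Convert to SI: rₚ = 24.01 Gm = 2.401e+10 m; rₐ = 136.5 Gm = 1.365e+11 m.
(a) a = (rₚ + rₐ) / 2 = (2.401e+10 + 1.365e+11) / 2 ≈ 8.026e+10 m = 80.25 Gm.
(b) e = (rₐ − rₚ) / (rₐ + rₚ) = (1.365e+11 − 2.401e+10) / (1.365e+11 + 2.401e+10) ≈ 0.7008.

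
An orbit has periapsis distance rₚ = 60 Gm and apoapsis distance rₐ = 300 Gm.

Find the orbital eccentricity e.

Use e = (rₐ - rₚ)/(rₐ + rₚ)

Convert to SI: rₚ = 60 Gm = 6e+10 m; rₐ = 300 Gm = 3e+11 m.
e = (rₐ − rₚ) / (rₐ + rₚ).
e = (3e+11 − 6e+10) / (3e+11 + 6e+10) = 2.4e+11 / 3.6e+11 ≈ 0.6667.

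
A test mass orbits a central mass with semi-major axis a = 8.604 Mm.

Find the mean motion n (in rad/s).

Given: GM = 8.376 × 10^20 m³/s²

Convert to SI: a = 8.604 Mm = 8.604e+06 m.
n = √(GM / a³).
n = √(8.376e+20 / (8.604e+06)³) rad/s ≈ 1.147 rad/s.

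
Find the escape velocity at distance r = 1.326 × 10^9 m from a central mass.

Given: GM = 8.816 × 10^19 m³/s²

Escape velocity comes from setting total energy to zero: ½v² − GM/r = 0 ⇒ v_esc = √(2GM / r).
v_esc = √(2 · 8.816e+19 / 1.326e+09) m/s ≈ 3.647e+05 m/s = 364.7 km/s.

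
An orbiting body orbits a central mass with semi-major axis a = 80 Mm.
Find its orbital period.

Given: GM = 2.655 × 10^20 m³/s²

Convert to SI: a = 80 Mm = 8e+07 m.
Kepler's third law: T = 2π √(a³ / GM).
Substituting a = 8e+07 m and GM = 2.655e+20 m³/s²:
T = 2π √((8e+07)³ / 2.655e+20) s
T ≈ 275.9 s = 4.599 minutes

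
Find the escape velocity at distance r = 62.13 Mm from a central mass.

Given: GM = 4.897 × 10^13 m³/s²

Convert to SI: r = 62.13 Mm = 6.213e+07 m.
Escape velocity comes from setting total energy to zero: ½v² − GM/r = 0 ⇒ v_esc = √(2GM / r).
v_esc = √(2 · 4.897e+13 / 6.213e+07) m/s ≈ 1256 m/s = 1.256 km/s.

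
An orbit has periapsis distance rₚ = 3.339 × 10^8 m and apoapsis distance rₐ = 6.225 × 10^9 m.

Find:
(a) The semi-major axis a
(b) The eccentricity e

(a) a = (rₚ + rₐ) / 2 = (3.339e+08 + 6.225e+09) / 2 ≈ 3.279e+09 m = 3.279 × 10^9 m.
(b) e = (rₐ − rₚ) / (rₐ + rₚ) = (6.225e+09 − 3.339e+08) / (6.225e+09 + 3.339e+08) ≈ 0.8982.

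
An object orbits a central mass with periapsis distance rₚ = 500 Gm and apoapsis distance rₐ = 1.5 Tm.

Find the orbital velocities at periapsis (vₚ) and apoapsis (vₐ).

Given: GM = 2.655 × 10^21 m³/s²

Convert to SI: rₚ = 500 Gm = 5e+11 m; rₐ = 1.5 Tm = 1.5e+12 m.
Use the vis-viva equation v² = GM(2/r − 1/a) with a = (rₚ + rₐ)/2 = (5e+11 + 1.5e+12)/2 = 1e+12 m.
vₚ = √(GM · (2/rₚ − 1/a)) = √(2.655e+21 · (2/5e+11 − 1/1e+12)) m/s ≈ 8.925e+04 m/s = 89.25 km/s.
vₐ = √(GM · (2/rₐ − 1/a)) = √(2.655e+21 · (2/1.5e+12 − 1/1e+12)) m/s ≈ 2.975e+04 m/s = 29.75 km/s.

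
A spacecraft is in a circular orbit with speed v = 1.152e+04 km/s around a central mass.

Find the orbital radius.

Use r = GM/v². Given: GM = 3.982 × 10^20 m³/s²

Convert to SI: v = 1.152e+04 km/s = 1.152e+07 m/s.
For a circular orbit, v² = GM / r, so r = GM / v².
r = 3.982e+20 / (1.152e+07)² m ≈ 3.001e+06 m = 3.001 Mm.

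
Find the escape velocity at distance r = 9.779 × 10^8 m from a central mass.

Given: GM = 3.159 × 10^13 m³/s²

Escape velocity comes from setting total energy to zero: ½v² − GM/r = 0 ⇒ v_esc = √(2GM / r).
v_esc = √(2 · 3.159e+13 / 9.779e+08) m/s ≈ 254.2 m/s = 254.2 m/s.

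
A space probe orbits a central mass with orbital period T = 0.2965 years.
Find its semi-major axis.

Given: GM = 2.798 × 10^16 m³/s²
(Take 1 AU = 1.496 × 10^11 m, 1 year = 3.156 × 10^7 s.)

Convert to SI: T = 0.2965 years = 9.35754e+06 s.
Invert Kepler's third law: a = (GM · T² / (4π²))^(1/3).
Substituting T = 9.35754e+06 s and GM = 2.798e+16 m³/s²:
a = (2.798e+16 · (9.35754e+06)² / (4π²))^(1/3) m
a ≈ 3.959e+09 m = 0.02647 AU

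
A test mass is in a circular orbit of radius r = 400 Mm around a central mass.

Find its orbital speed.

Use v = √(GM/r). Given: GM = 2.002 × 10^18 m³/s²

Convert to SI: r = 400 Mm = 4e+08 m.
For a circular orbit, gravity supplies the centripetal force, so v = √(GM / r).
v = √(2.002e+18 / 4e+08) m/s ≈ 7.075e+04 m/s = 70.75 km/s.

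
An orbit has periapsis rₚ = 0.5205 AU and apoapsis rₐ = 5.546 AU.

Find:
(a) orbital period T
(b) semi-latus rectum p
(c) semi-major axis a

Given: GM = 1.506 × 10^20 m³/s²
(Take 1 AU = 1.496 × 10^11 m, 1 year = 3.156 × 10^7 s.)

Convert to SI: rₚ = 0.5205 AU = 7.78668e+10 m; rₐ = 5.546 AU = 8.29682e+11 m.
(a) With a = (rₚ + rₐ)/2 = 4.53774e+11 m, T = 2π √(a³/GM) = 2π √((4.53774e+11)³/1.506e+20) s ≈ 1.565e+08 s
(b) From a = (rₚ + rₐ)/2 = 4.53774e+11 m and e = (rₐ − rₚ)/(rₐ + rₚ) = 0.828402, p = a(1 − e²) = 4.53774e+11 · (1 − (0.828402)²) ≈ 1.424e+11 m
(c) a = (rₚ + rₐ)/2 = (7.78668e+10 + 8.29682e+11)/2 ≈ 4.538e+11 m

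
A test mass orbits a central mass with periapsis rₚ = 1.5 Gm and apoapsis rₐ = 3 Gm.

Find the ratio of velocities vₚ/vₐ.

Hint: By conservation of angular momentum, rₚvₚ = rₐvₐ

Convert to SI: rₚ = 1.5 Gm = 1.5e+09 m; rₐ = 3 Gm = 3e+09 m.
Conservation of angular momentum gives rₚvₚ = rₐvₐ, so vₚ/vₐ = rₐ/rₚ.
vₚ/vₐ = 3e+09 / 1.5e+09 ≈ 2.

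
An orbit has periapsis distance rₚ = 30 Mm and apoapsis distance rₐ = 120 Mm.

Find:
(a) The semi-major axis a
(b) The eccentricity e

Convert to SI: rₚ = 30 Mm = 3e+07 m; rₐ = 120 Mm = 1.2e+08 m.
(a) a = (rₚ + rₐ) / 2 = (3e+07 + 1.2e+08) / 2 ≈ 7.5e+07 m = 75 Mm.
(b) e = (rₐ − rₚ) / (rₐ + rₚ) = (1.2e+08 − 3e+07) / (1.2e+08 + 3e+07) ≈ 0.6.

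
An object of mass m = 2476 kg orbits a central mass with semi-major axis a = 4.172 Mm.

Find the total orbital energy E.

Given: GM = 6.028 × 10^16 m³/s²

Convert to SI: a = 4.172 Mm = 4.172e+06 m.
E = −GMm / (2a).
E = −6.028e+16 · 2476 / (2 · 4.172e+06) J ≈ -1.789e+13 J = -17.89 TJ.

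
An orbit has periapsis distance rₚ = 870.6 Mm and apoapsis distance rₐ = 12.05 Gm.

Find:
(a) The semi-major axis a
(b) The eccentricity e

Convert to SI: rₚ = 870.6 Mm = 8.706e+08 m; rₐ = 12.05 Gm = 1.205e+10 m.
(a) a = (rₚ + rₐ) / 2 = (8.706e+08 + 1.205e+10) / 2 ≈ 6.46e+09 m = 6.46 Gm.
(b) e = (rₐ − rₚ) / (rₐ + rₚ) = (1.205e+10 − 8.706e+08) / (1.205e+10 + 8.706e+08) ≈ 0.8652.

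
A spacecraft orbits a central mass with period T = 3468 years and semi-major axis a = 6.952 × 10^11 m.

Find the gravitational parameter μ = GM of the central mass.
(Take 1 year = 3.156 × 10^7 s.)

Convert to SI: T = 3468 years = 1.0945e+11 s.
GM = 4π² · a³ / T².
GM = 4π² · (6.952e+11)³ / (1.0945e+11)² m³/s² ≈ 1.107e+15 m³/s² = 1.107 × 10^15 m³/s².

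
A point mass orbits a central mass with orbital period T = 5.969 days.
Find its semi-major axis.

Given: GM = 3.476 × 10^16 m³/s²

Convert to SI: T = 5.969 days = 515722 s.
Invert Kepler's third law: a = (GM · T² / (4π²))^(1/3).
Substituting T = 515722 s and GM = 3.476e+16 m³/s²:
a = (3.476e+16 · (515722)² / (4π²))^(1/3) m
a ≈ 6.164e+08 m = 6.164 × 10^8 m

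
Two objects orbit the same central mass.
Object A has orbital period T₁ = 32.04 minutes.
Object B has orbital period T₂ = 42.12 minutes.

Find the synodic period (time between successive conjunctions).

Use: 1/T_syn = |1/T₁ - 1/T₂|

Convert to SI: T₁ = 32.04 minutes = 1922.4 s; T₂ = 42.12 minutes = 2527.2 s.
T_syn = |T₁ · T₂ / (T₁ − T₂)|.
T_syn = |1922.4 · 2527.2 / (1922.4 − 2527.2)| s ≈ 8033 s = 2.231 hours.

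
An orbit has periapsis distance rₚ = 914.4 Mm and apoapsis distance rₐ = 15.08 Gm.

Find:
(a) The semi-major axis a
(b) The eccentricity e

Convert to SI: rₚ = 914.4 Mm = 9.144e+08 m; rₐ = 15.08 Gm = 1.508e+10 m.
(a) a = (rₚ + rₐ) / 2 = (9.144e+08 + 1.508e+10) / 2 ≈ 7.997e+09 m = 7.997 Gm.
(b) e = (rₐ − rₚ) / (rₐ + rₚ) = (1.508e+10 − 9.144e+08) / (1.508e+10 + 9.144e+08) ≈ 0.8857.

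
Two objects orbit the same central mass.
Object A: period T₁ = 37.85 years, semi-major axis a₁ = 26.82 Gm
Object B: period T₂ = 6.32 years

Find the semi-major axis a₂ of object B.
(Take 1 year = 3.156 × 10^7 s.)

Convert to SI: T₁ = 37.85 years = 1.19455e+09 s; a₁ = 26.82 Gm = 2.682e+10 m; T₂ = 6.32 years = 1.99459e+08 s.
Kepler's third law: (T₁/T₂)² = (a₁/a₂)³ ⇒ a₂ = a₁ · (T₂/T₁)^(2/3).
T₂/T₁ = 1.99459e+08 / 1.19455e+09 = 0.166975.
a₂ = 2.682e+10 · (0.166975)^(2/3) m ≈ 8.133e+09 m = 8.133 Gm.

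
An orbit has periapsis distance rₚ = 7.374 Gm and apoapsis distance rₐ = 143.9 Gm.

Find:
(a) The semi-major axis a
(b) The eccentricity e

Convert to SI: rₚ = 7.374 Gm = 7.374e+09 m; rₐ = 143.9 Gm = 1.439e+11 m.
(a) a = (rₚ + rₐ) / 2 = (7.374e+09 + 1.439e+11) / 2 ≈ 7.564e+10 m = 75.64 Gm.
(b) e = (rₐ − rₚ) / (rₐ + rₚ) = (1.439e+11 − 7.374e+09) / (1.439e+11 + 7.374e+09) ≈ 0.9025.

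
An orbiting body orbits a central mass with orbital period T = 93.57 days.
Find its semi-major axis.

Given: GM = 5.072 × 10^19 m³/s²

Convert to SI: T = 93.57 days = 8.08445e+06 s.
Invert Kepler's third law: a = (GM · T² / (4π²))^(1/3).
Substituting T = 8.08445e+06 s and GM = 5.072e+19 m³/s²:
a = (5.072e+19 · (8.08445e+06)² / (4π²))^(1/3) m
a ≈ 4.379e+10 m = 4.379 × 10^10 m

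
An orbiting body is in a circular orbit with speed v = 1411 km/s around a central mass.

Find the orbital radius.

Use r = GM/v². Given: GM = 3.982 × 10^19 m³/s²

Convert to SI: v = 1411 km/s = 1.411e+06 m/s.
For a circular orbit, v² = GM / r, so r = GM / v².
r = 3.982e+19 / (1.411e+06)² m ≈ 2e+07 m = 20 Mm.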